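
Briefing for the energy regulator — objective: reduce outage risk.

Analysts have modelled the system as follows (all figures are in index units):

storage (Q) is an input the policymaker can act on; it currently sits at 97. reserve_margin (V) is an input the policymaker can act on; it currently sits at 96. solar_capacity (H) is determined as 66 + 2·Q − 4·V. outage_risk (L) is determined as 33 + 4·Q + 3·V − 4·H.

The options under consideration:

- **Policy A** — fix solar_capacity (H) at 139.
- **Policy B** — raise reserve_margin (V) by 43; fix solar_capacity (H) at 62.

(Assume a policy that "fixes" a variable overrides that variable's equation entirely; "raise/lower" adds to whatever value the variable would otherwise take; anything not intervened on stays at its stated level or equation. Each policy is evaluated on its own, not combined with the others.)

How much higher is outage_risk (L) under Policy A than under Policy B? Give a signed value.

-437

Policy A (H := 139):
  Q = 97
  V = 96
  H = 139
  L = 33 + 4·97 + 3·96 − 4·139 = 153
Policy B (V + 43, H := 62):
  Q = 97
  V = 96 + 43 = 139
  H = 62
  L = 33 + 4·97 + 3·139 − 4·62 = 590
L: 153 − 590 = -437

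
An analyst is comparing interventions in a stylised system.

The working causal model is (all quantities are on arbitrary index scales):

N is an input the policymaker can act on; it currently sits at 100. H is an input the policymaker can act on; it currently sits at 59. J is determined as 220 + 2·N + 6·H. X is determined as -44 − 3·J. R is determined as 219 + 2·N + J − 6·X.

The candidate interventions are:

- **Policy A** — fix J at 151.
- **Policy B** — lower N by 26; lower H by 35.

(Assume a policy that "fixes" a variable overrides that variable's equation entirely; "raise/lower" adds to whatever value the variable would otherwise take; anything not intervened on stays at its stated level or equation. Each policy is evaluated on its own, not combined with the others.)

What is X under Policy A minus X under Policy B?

Policy A (J := 151):
  N = 100
  H = 59
  J = 151
  X = -44 − 3·151 = -497
Policy B (N − 26, H − 35):
  N = 100 − 26 = 74
  H = 59 − 35 = 24
  J = 220 + 2·74 + 6·24 = 512
  X = -44 − 3·512 = -1580
X: -497 − (-1580) = 1083

1083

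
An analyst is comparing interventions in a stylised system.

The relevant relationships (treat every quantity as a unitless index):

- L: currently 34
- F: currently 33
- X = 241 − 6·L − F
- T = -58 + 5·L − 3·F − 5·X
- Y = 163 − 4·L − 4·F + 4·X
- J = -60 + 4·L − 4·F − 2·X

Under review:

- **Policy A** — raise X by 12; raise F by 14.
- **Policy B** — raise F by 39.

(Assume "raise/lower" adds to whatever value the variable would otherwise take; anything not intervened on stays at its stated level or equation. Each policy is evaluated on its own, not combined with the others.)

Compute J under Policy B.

-142

Policy B (F + 39):
  L = 34
  F = 33 + 39 = 72
  X = 241 − 6·34 − 72 = -35
  J = -60 + 4·34 − 4·72 − 2·(-35) = -142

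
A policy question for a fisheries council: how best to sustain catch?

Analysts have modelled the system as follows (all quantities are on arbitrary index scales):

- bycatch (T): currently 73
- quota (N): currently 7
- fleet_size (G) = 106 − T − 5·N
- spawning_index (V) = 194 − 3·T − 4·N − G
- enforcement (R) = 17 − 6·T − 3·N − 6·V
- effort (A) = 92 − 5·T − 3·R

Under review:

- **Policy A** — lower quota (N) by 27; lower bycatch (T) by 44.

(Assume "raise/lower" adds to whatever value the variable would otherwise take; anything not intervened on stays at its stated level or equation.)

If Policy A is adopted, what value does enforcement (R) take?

-157

Policy A (N − 27, T − 44):
  T = 73 − 44 = 29
  N = 7 − 27 = -20
  G = 106 − 29 − 5·(-20) = 177
  V = 194 − 3·29 − 4·(-20) − 177 = 10
  R = 17 − 6·29 − 3·(-20) − 6·10 = -157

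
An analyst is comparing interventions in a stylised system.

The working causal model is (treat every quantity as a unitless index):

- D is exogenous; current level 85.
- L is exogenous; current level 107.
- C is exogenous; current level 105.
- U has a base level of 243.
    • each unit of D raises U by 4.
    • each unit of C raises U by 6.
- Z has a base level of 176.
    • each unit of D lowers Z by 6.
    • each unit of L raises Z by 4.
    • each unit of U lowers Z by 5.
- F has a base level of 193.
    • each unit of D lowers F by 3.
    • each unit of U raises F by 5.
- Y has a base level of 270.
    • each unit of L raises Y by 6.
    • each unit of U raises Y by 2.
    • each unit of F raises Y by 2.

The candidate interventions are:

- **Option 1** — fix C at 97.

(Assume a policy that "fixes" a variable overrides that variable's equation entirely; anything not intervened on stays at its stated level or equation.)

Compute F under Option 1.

5763

Option 1 (C := 97):
  D = 85
  C = 97
  U = 243 + 4·85 + 6·97 = 1165
  F = 193 − 3·85 + 5·1165 = 5763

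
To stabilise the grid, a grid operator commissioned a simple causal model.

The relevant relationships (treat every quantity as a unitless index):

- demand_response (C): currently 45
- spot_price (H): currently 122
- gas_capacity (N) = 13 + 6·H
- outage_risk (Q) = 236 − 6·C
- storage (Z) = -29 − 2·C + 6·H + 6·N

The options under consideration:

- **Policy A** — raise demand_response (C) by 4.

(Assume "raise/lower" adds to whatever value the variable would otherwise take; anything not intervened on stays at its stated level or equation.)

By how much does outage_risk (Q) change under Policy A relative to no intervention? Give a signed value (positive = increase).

-24

Baseline:
  C = 45
  Q = 236 − 6·45 = -34
Policy A (C + 4):
  C = 45 + 4 = 49
  Q = 236 − 6·49 = -58
Change in Q: -58 − (-34) = -24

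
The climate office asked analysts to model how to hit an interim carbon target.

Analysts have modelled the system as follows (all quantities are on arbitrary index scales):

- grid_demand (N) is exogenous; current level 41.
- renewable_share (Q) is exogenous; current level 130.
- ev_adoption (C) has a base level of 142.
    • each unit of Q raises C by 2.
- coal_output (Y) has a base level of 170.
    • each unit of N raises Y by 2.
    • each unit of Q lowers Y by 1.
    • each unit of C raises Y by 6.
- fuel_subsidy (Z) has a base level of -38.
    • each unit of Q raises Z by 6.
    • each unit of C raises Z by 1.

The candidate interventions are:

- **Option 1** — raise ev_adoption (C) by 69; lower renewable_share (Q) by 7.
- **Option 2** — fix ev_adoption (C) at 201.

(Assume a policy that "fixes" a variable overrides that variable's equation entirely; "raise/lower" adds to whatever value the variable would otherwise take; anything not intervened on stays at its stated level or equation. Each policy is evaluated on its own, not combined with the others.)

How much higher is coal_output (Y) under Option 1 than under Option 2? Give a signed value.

Option 1 (C + 69, Q − 7):
  N = 41
  Q = 130 − 7 = 123
  C = 142 + 2·123 (+69 from intervention) = 457
  Y = 170 + 2·41 − 123 + 6·457 = 2871
Option 2 (C := 201):
  N = 41
  Q = 130
  C = 201
  Y = 170 + 2·41 − 130 + 6·201 = 1328
Y: 2871 − 1328 = 1543

1543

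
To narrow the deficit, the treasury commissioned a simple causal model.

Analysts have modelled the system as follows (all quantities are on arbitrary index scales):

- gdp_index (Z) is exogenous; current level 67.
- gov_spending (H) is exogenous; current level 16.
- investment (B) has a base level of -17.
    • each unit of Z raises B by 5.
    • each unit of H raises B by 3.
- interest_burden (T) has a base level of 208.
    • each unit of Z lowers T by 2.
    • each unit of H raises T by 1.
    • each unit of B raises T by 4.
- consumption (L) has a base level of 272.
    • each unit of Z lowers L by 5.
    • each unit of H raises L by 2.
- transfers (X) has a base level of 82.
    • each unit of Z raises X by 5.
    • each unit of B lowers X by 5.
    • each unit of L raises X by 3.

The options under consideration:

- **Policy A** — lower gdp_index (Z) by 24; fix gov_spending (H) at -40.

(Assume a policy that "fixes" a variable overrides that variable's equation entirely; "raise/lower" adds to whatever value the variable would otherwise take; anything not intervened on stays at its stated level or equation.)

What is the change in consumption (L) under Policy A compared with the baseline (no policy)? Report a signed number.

8

Baseline:
  Z = 67
  H = 16
  L = 272 − 5·67 + 2·16 = -31
Policy A (Z − 24, H := -40):
  Z = 67 − 24 = 43
  H = -40
  L = 272 − 5·43 + 2·(-40) = -23
Change in L: -23 − (-31) = 8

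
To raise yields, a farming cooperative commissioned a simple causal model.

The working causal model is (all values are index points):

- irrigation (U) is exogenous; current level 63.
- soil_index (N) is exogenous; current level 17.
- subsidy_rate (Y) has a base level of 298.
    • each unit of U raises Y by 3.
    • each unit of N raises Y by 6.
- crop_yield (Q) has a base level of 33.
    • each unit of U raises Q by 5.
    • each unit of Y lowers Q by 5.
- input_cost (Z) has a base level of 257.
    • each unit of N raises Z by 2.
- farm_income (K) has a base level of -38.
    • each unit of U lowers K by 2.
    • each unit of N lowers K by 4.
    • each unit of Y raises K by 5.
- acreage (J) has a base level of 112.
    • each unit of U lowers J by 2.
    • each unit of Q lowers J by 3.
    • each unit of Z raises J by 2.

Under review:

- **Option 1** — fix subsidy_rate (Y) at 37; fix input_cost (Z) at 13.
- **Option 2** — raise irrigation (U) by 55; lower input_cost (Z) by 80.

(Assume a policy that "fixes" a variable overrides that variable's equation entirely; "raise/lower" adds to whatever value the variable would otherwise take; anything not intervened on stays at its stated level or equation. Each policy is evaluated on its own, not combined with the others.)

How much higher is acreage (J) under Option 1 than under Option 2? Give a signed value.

Option 1 (Y := 37, Z := 13):
  U = 63
  N = 17
  Y = 37
  Q = 33 + 5·63 − 5·37 = 163
  Z = 13
  J = 112 − 2·63 − 3·163 + 2·13 = -477
Option 2 (U + 55, Z − 80):
  U = 63 + 55 = 118
  N = 17
  Y = 298 + 3·118 + 6·17 = 754
  Q = 33 + 5·118 − 5·754 = -3147
  Z = 257 + 2·17 (−80 from intervention) = 211
  J = 112 − 2·118 − 3·(-3147) + 2·211 = 9739
J: -477 − 9739 = -10216

-10216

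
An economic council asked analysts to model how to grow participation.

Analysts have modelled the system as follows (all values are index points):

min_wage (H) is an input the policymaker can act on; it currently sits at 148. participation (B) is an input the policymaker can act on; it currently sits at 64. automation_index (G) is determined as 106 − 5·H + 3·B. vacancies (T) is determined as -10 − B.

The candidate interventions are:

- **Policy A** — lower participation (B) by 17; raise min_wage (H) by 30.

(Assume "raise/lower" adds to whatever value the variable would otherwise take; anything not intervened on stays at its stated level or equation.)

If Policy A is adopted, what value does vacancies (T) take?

Policy A (B − 17, H + 30):
  B = 64 − 17 = 47
  T = -10 − 47 = -57

-57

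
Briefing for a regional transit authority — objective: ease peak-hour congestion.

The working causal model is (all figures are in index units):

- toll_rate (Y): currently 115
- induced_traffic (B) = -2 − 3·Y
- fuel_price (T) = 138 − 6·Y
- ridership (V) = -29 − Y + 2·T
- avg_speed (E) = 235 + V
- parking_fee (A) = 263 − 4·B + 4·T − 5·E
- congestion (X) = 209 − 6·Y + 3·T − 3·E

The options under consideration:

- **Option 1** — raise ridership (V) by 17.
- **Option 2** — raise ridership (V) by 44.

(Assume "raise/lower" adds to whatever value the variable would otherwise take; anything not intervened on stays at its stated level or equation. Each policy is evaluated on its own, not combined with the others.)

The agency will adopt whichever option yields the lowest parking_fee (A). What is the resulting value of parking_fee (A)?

4288

Option 1 (V + 17):
  Y = 115
  B = -2 − 3·115 = -347
  T = 138 − 6·115 = -552
  V = -29 − 115 + 2·(-552) (+17 from intervention) = -1231
  E = 235 + (-1231) = -996
  A = 263 − 4·(-347) + 4·(-552) − 5·(-996) = 4423
Option 2 (V + 44):
  Y = 115
  B = -2 − 3·115 = -347
  T = 138 − 6·115 = -552
  V = -29 − 115 + 2·(-552) (+44 from intervention) = -1204
  E = 235 + (-1204) = -969
  A = 263 − 4·(-347) + 4·(-552) − 5·(-969) = 4288
Comparing — Option 1: A=4423, Option 2: A=4288. Lowest is 4288 (Option 2).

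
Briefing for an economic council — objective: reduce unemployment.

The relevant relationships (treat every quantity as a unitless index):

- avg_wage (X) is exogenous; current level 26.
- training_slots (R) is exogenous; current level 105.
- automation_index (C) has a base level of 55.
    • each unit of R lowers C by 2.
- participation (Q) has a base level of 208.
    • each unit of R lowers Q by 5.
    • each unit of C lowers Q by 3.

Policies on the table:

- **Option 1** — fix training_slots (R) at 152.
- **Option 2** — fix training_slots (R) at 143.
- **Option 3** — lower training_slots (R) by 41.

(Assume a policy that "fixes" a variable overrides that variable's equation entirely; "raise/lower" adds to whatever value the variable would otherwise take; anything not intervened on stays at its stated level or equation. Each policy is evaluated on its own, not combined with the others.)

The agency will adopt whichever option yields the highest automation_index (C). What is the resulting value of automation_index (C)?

Option 1 (R := 152):
  R = 152
  C = 55 − 2·152 = -249
Option 2 (R := 143):
  R = 143
  C = 55 − 2·143 = -231
Option 3 (R − 41):
  R = 105 − 41 = 64
  C = 55 − 2·64 = -73
Comparing — Option 1: C=-249, Option 2: C=-231, Option 3: C=-73. Highest is -73 (Option 3).

-73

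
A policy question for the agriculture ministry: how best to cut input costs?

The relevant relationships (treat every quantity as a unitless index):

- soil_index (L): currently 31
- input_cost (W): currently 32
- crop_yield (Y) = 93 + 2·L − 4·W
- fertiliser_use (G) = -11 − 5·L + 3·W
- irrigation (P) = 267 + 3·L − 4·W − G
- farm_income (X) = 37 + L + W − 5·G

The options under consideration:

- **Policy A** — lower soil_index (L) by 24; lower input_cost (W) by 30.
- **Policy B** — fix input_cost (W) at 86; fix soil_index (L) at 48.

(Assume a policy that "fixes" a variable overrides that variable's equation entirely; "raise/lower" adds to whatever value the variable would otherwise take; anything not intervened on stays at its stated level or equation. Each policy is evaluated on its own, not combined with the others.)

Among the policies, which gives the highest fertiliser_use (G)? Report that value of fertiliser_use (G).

Policy A (L − 24, W − 30):
  L = 31 − 24 = 7
  W = 32 − 30 = 2
  G = -11 − 5·7 + 3·2 = -40
Policy B (W := 86, L := 48):
  L = 48
  W = 86
  G = -11 − 5·48 + 3·86 = 7
Comparing — Policy A: G=-40, Policy B: G=7. Highest is 7 (Policy B).

7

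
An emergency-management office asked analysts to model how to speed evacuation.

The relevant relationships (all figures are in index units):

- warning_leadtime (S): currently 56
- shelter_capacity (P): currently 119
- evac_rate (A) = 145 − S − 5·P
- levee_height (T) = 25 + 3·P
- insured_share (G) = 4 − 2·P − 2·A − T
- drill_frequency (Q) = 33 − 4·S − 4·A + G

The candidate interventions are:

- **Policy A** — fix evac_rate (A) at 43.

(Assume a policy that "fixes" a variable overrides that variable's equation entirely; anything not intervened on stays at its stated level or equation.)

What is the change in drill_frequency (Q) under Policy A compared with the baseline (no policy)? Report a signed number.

Baseline:
  S = 56
  P = 119
  A = 145 − 56 − 5·119 = -506
  T = 25 + 3·119 = 382
  G = 4 − 2·119 − 2·(-506) − 382 = 396
  Q = 33 − 4·56 − 4·(-506) + 396 = 2229
Policy A (A := 43):
  S = 56
  P = 119
  A = 43
  T = 25 + 3·119 = 382
  G = 4 − 2·119 − 2·43 − 382 = -702
  Q = 33 − 4·56 − 4·43 + (-702) = -1065
Change in Q: -1065 − 2229 = -3294

-3294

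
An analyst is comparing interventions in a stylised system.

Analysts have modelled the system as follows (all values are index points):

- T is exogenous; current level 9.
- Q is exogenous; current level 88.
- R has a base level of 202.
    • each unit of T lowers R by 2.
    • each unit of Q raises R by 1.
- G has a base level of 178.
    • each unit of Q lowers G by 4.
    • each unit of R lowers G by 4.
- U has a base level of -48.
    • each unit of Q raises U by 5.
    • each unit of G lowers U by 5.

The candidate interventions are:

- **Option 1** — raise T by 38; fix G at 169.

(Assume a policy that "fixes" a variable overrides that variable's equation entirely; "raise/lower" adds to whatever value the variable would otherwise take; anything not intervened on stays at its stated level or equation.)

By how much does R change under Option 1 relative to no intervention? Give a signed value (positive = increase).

-76

Baseline:
  T = 9
  Q = 88
  R = 202 − 2·9 + 88 = 272
Option 1 (T + 38, G := 169):
  T = 9 + 38 = 47
  Q = 88
  R = 202 − 2·47 + 88 = 196
Change in R: 196 − 272 = -76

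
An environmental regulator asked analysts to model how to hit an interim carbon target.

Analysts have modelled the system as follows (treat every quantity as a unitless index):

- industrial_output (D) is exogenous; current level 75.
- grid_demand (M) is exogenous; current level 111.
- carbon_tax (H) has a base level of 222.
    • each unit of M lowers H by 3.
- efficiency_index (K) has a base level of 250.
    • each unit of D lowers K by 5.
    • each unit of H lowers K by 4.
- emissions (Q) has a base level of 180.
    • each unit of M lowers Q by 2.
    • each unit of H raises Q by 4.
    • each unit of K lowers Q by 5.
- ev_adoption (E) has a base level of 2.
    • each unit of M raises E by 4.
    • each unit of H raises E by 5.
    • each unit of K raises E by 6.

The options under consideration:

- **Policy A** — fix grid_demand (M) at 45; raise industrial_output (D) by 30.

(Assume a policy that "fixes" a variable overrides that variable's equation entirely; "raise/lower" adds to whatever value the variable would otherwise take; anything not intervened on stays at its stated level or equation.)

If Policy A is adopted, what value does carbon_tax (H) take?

Policy A (M := 45, D + 30):
  M = 45
  H = 222 − 3·45 = 87

87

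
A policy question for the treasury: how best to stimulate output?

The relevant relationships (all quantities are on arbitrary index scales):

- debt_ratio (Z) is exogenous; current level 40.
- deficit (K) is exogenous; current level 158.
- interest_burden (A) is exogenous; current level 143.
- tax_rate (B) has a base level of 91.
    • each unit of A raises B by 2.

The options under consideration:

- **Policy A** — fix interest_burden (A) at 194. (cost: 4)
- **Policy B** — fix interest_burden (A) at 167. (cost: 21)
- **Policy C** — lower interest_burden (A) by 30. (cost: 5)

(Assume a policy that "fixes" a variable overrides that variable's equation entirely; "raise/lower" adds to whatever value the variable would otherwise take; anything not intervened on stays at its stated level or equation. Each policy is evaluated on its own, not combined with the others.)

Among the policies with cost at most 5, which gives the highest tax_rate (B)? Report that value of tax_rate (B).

Policy A (A := 194):
  A = 194
  B = 91 + 2·194 = 479
Policy C (A − 30):
  A = 143 − 30 = 113
  B = 91 + 2·113 = 317
Comparing — Policy A: B=479, Policy C: B=317. Highest is 479 (Policy A).

479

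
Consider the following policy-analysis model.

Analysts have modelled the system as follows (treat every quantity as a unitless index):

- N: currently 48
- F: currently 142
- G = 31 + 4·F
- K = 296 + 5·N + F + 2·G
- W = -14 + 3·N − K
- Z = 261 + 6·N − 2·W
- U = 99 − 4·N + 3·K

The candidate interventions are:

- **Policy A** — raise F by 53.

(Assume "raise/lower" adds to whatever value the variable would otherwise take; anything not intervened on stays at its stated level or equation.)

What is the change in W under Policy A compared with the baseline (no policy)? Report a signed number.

Baseline:
  N = 48
  F = 142
  G = 31 + 4·142 = 599
  K = 296 + 5·48 + 142 + 2·599 = 1876
  W = -14 + 3·48 − 1876 = -1746
Policy A (F + 53):
  N = 48
  F = 142 + 53 = 195
  G = 31 + 4·195 = 811
  K = 296 + 5·48 + 195 + 2·811 = 2353
  W = -14 + 3·48 − 2353 = -2223
Change in W: -2223 − (-1746) = -477

-477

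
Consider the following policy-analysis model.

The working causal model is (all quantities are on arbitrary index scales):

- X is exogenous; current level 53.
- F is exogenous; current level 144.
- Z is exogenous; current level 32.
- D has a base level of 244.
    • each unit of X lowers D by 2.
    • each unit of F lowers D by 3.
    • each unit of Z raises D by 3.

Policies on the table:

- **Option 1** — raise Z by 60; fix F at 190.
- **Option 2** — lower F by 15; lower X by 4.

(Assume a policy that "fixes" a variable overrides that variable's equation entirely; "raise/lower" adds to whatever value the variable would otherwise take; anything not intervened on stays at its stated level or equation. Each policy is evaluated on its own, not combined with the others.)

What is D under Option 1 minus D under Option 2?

-11

Option 1 (Z + 60, F := 190):
  X = 53
  F = 190
  Z = 32 + 60 = 92
  D = 244 − 2·53 − 3·190 + 3·92 = -156
Option 2 (F − 15, X − 4):
  X = 53 − 4 = 49
  F = 144 − 15 = 129
  Z = 32
  D = 244 − 2·49 − 3·129 + 3·32 = -145
D: -156 − (-145) = -11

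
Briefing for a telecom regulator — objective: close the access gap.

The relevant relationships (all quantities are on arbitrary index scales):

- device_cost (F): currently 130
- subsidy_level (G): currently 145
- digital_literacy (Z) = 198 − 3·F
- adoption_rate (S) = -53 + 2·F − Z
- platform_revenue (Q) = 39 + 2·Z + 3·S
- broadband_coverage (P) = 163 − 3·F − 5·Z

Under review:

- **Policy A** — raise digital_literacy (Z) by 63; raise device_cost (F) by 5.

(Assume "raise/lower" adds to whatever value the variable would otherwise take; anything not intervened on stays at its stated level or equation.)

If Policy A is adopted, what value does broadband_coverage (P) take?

Policy A (Z + 63, F + 5):
  F = 130 + 5 = 135
  Z = 198 − 3·135 (+63 from intervention) = -144
  P = 163 − 3·135 − 5·(-144) = 478

478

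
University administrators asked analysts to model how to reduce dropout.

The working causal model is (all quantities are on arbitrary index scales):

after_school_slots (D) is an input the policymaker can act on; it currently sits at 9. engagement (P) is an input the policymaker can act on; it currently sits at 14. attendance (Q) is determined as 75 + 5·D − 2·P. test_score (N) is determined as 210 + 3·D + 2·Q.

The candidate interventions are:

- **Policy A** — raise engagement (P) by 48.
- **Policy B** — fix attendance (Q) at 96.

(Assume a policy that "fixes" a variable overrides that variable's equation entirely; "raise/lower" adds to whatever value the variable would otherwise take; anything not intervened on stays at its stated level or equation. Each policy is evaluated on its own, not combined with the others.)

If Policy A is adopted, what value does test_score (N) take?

Policy A (P + 48):
  D = 9
  P = 14 + 48 = 62
  Q = 75 + 5·9 − 2·62 = -4
  N = 210 + 3·9 + 2·(-4) = 229

229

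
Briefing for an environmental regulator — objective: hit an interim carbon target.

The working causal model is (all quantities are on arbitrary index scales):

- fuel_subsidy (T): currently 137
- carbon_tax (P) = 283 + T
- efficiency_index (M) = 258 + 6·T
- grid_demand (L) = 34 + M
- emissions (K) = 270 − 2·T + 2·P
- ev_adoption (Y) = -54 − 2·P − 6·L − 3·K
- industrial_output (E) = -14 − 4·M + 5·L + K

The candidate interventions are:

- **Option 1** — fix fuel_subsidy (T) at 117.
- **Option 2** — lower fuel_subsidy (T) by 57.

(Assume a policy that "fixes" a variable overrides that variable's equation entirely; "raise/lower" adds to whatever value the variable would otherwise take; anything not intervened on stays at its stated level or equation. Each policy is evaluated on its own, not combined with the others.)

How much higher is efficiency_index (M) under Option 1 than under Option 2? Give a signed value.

222

Option 1 (T := 117):
  T = 117
  M = 258 + 6·117 = 960
Option 2 (T − 57):
  T = 137 − 57 = 80
  M = 258 + 6·80 = 738
M: 960 − 738 = 222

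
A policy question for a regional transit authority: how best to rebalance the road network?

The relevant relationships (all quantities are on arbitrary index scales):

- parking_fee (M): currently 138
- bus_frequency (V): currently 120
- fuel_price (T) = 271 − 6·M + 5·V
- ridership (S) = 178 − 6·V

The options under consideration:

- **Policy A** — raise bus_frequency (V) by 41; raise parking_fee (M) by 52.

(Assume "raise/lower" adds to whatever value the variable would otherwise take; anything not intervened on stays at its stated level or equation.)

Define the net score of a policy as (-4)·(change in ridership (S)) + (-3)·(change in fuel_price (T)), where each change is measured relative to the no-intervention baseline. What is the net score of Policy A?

Baseline:
  M = 138
  V = 120
  T = 271 − 6·138 + 5·120 = 43
  S = 178 − 6·120 = -542
Policy A (V + 41, M + 52):
  M = 138 + 52 = 190
  V = 120 + 41 = 161
  T = 271 − 6·190 + 5·161 = -64
  S = 178 − 6·161 = -788
ΔS = -788 − (-542) = -246; ΔT = -64 − 43 = -107
Score = (-4)·(-246) + (-3)·(-107) = 1305

1305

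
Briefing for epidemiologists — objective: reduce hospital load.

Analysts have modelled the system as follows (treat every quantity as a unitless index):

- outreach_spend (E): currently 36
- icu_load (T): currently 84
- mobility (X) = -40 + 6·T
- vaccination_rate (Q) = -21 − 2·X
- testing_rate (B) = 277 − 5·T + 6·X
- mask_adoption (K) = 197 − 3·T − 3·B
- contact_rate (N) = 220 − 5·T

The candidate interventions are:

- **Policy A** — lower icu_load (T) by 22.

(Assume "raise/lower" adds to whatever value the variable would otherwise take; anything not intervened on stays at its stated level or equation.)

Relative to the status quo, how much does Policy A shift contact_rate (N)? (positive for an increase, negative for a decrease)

Baseline:
  T = 84
  N = 220 − 5·84 = -200
Policy A (T − 22):
  T = 84 − 22 = 62
  N = 220 − 5·62 = -90
Change in N: -90 − (-200) = 110

110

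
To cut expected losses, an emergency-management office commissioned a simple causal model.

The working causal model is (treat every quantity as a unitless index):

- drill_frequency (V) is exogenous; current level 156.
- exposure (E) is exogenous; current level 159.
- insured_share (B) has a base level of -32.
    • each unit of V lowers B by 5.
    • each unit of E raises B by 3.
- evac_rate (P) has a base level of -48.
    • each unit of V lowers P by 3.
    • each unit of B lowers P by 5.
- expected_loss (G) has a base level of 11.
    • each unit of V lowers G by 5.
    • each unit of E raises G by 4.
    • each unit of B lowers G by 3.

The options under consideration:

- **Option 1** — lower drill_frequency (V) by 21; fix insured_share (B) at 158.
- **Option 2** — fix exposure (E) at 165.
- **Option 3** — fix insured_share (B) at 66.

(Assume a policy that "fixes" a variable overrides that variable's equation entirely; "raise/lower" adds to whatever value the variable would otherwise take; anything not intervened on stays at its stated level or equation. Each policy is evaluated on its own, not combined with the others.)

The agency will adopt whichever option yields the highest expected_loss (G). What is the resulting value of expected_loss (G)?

842

Option 1 (V − 21, B := 158):
  V = 156 − 21 = 135
  E = 159
  B = 158
  G = 11 − 5·135 + 4·159 − 3·158 = -502
Option 2 (E := 165):
  V = 156
  E = 165
  B = -32 − 5·156 + 3·165 = -317
  G = 11 − 5·156 + 4·165 − 3·(-317) = 842
Option 3 (B := 66):
  V = 156
  E = 159
  B = 66
  G = 11 − 5·156 + 4·159 − 3·66 = -331
Comparing — Option 1: G=-502, Option 2: G=842, Option 3: G=-331. Highest is 842 (Option 2).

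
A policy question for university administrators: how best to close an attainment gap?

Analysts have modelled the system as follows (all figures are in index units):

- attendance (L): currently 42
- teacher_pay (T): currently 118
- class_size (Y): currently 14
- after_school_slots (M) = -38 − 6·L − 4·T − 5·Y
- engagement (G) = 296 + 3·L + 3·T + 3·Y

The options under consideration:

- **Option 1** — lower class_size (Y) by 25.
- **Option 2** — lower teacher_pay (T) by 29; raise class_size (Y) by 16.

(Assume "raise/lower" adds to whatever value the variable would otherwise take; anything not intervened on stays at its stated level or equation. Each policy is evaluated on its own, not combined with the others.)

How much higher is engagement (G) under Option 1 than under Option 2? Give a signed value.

-36

Option 1 (Y − 25):
  L = 42
  T = 118
  Y = 14 − 25 = -11
  G = 296 + 3·42 + 3·118 + 3·(-11) = 743
Option 2 (T − 29, Y + 16):
  L = 42
  T = 118 − 29 = 89
  Y = 14 + 16 = 30
  G = 296 + 3·42 + 3·89 + 3·30 = 779
G: 743 − 779 = -36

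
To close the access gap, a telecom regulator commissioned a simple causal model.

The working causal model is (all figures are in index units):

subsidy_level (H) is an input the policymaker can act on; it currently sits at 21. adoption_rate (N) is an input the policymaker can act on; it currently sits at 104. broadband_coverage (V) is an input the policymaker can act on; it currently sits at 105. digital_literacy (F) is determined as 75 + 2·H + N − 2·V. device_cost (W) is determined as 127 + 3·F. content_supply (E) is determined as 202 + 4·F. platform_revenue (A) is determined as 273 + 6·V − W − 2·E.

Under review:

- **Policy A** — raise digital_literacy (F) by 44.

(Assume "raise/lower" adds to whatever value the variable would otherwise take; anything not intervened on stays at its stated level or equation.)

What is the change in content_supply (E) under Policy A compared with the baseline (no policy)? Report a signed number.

176

Baseline:
  H = 21
  N = 104
  V = 105
  F = 75 + 2·21 + 104 − 2·105 = 11
  E = 202 + 4·11 = 246
Policy A (F + 44):
  H = 21
  N = 104
  V = 105
  F = 75 + 2·21 + 104 − 2·105 (+44 from intervention) = 55
  E = 202 + 4·55 = 422
Change in E: 422 − 246 = 176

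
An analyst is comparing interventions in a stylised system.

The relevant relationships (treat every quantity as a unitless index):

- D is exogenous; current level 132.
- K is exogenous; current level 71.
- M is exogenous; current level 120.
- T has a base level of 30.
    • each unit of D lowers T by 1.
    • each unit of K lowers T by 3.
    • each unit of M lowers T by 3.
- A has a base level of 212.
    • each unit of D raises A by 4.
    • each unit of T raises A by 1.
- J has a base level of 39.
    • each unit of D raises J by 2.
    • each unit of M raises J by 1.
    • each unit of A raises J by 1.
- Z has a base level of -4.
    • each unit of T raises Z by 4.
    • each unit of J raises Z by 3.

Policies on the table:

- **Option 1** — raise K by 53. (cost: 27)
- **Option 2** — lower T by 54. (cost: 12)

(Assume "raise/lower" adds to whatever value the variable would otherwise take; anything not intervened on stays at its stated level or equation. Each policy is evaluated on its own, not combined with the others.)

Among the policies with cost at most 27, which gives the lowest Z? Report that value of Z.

-2353

Option 1 (K + 53):
  D = 132
  K = 71 + 53 = 124
  M = 120
  T = 30 − 132 − 3·124 − 3·120 = -834
  A = 212 + 4·132 + (-834) = -94
  J = 39 + 2·132 + 120 + (-94) = 329
  Z = -4 + 4·(-834) + 3·329 = -2353
Option 2 (T − 54):
  D = 132
  K = 71
  M = 120
  T = 30 − 132 − 3·71 − 3·120 (−54 from intervention) = -729
  A = 212 + 4·132 + (-729) = 11
  J = 39 + 2·132 + 120 + 11 = 434
  Z = -4 + 4·(-729) + 3·434 = -1618
Comparing — Option 1: Z=-2353, Option 2: Z=-1618. Lowest is -2353 (Option 1).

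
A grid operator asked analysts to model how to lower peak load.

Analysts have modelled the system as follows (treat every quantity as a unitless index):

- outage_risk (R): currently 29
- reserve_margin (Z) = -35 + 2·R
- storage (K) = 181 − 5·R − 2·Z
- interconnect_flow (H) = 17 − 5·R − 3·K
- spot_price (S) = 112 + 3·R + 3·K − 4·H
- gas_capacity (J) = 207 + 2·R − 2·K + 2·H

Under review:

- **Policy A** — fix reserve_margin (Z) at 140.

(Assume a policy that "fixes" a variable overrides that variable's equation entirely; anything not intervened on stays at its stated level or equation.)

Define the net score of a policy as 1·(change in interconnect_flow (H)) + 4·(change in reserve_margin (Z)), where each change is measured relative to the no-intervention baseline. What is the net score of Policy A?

Baseline:
  R = 29
  Z = -35 + 2·29 = 23
  K = 181 − 5·29 − 2·23 = -10
  H = 17 − 5·29 − 3·(-10) = -98
Policy A (Z := 140):
  R = 29
  Z = 140
  K = 181 − 5·29 − 2·140 = -244
  H = 17 − 5·29 − 3·(-244) = 604
ΔH = 604 − (-98) = 702; ΔZ = 140 − 23 = 117
Score = 1·702 + 4·117 = 1170

1170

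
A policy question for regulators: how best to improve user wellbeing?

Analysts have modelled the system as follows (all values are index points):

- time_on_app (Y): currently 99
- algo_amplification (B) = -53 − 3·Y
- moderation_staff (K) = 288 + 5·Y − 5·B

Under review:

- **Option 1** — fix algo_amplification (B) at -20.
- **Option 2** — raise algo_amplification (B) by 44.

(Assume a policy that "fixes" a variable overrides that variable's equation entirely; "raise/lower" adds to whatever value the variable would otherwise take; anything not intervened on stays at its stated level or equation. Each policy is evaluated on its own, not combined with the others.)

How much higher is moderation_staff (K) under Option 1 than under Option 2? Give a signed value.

Option 1 (B := -20):
  Y = 99
  B = -20
  K = 288 + 5·99 − 5·(-20) = 883
Option 2 (B + 44):
  Y = 99
  B = -53 − 3·99 (+44 from intervention) = -306
  K = 288 + 5·99 − 5·(-306) = 2313
K: 883 − 2313 = -1430

-1430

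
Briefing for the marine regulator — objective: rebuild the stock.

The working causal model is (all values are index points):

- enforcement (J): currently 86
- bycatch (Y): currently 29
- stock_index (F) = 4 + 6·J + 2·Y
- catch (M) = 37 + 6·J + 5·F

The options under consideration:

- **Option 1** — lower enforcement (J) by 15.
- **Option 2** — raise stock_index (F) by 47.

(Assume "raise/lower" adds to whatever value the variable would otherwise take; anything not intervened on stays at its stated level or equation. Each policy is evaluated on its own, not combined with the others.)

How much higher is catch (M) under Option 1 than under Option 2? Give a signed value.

Option 1 (J − 15):
  J = 86 − 15 = 71
  Y = 29
  F = 4 + 6·71 + 2·29 = 488
  M = 37 + 6·71 + 5·488 = 2903
Option 2 (F + 47):
  J = 86
  Y = 29
  F = 4 + 6·86 + 2·29 (+47 from intervention) = 625
  M = 37 + 6·86 + 5·625 = 3678
M: 2903 − 3678 = -775

-775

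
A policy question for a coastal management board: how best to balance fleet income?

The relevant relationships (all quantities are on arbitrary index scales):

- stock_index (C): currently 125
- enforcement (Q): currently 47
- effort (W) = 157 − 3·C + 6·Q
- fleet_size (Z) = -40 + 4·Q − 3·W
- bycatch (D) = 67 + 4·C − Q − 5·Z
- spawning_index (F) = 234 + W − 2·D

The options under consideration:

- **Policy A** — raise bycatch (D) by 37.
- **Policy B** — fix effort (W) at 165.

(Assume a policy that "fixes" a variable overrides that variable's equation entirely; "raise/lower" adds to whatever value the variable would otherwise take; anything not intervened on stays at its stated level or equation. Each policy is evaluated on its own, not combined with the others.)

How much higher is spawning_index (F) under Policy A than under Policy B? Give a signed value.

2855

Policy A (D + 37):
  C = 125
  Q = 47
  W = 157 − 3·125 + 6·47 = 64
  Z = -40 + 4·47 − 3·64 = -44
  D = 67 + 4·125 − 47 − 5·(-44) (+37 from intervention) = 777
  F = 234 + 64 − 2·777 = -1256
Policy B (W := 165):
  C = 125
  Q = 47
  W = 165
  Z = -40 + 4·47 − 3·165 = -347
  D = 67 + 4·125 − 47 − 5·(-347) = 2255
  F = 234 + 165 − 2·2255 = -4111
F: -1256 − (-4111) = 2855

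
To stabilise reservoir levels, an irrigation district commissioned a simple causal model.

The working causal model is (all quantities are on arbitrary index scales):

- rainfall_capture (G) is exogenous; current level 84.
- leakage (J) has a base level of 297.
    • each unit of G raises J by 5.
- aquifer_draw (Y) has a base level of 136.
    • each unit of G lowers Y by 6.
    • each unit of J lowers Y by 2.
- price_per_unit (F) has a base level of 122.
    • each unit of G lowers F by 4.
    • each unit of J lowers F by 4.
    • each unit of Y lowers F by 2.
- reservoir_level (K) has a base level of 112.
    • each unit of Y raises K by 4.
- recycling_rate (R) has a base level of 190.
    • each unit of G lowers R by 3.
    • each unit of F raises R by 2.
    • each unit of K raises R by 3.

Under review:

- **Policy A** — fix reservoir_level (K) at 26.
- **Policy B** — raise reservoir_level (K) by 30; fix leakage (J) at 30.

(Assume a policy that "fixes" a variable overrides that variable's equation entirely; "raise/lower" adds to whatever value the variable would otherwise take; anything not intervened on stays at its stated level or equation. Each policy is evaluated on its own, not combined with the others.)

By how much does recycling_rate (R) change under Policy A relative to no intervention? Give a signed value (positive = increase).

Baseline:
  G = 84
  J = 297 + 5·84 = 717
  Y = 136 − 6·84 − 2·717 = -1802
  F = 122 − 4·84 − 4·717 − 2·(-1802) = 522
  K = 112 + 4·(-1802) = -7096
  R = 190 − 3·84 + 2·522 + 3·(-7096) = -20306
Policy A (K := 26):
  G = 84
  J = 297 + 5·84 = 717
  Y = 136 − 6·84 − 2·717 = -1802
  F = 122 − 4·84 − 4·717 − 2·(-1802) = 522
  K = 26
  R = 190 − 3·84 + 2·522 + 3·26 = 1060
Change in R: 1060 − (-20306) = 21366

21366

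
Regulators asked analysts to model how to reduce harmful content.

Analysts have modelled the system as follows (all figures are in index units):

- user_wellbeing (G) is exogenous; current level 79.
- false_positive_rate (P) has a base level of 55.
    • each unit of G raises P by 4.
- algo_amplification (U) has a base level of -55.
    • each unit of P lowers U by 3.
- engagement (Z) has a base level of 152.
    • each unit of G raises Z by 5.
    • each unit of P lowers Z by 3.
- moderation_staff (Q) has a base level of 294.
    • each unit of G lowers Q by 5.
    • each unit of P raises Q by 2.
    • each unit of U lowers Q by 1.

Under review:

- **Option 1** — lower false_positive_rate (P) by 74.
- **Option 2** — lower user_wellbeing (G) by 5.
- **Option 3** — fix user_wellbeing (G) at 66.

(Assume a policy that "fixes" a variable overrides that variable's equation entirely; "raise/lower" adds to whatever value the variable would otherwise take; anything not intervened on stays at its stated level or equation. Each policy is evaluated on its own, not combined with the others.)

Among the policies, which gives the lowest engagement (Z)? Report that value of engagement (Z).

Option 1 (P − 74):
  G = 79
  P = 55 + 4·79 (−74 from intervention) = 297
  Z = 152 + 5·79 − 3·297 = -344
Option 2 (G − 5):
  G = 79 − 5 = 74
  P = 55 + 4·74 = 351
  Z = 152 + 5·74 − 3·351 = -531
Option 3 (G := 66):
  G = 66
  P = 55 + 4·66 = 319
  Z = 152 + 5·66 − 3·319 = -475
Comparing — Option 1: Z=-344, Option 2: Z=-531, Option 3: Z=-475. Lowest is -531 (Option 2).

-531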